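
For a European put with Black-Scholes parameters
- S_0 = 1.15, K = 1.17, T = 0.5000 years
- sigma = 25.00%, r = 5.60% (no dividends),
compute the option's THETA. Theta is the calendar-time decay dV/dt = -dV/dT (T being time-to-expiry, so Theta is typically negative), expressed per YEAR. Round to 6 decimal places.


Answer: Theta = -0.047649

Derivation:
d1 = 0.1492458806; d2 = -0.0275308147
phi(d1) = 0.3945238439; exp(-qT) = 1.0000000000; exp(-rT) = 0.9723883668
Theta = -S*exp(-qT)*phi(d1)*sigma/(2*sqrt(T)) + r*K*exp(-rT)*N(-d2) - q*S*exp(-qT)*N(-d1)
N(-d1) = 0.4406798089; N(-d2) = 0.5109818187; sqrt(T) = 0.7071067812
Term 1 = -1.1500 * 1.0000000000 * 0.3945238439 * 0.2500 / (2 * 0.7071067812) = -0.0802040145
Term 2 = 0.0560 * 1.1700 * 0.9723883668 * 0.5109818187 = 0.0325551043
Term 3 = 0 (no dividend yield, q = 0)
Theta = -0.0802040145 + (0.0325551043) + (0.0000000000) = -0.047649


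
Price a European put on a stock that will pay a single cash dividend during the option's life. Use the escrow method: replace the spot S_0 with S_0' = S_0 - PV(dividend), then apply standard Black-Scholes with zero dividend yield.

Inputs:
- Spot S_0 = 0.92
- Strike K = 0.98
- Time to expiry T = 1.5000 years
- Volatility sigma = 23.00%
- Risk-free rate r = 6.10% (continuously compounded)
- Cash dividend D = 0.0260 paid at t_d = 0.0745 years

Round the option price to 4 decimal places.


PV(D) = D * exp(-r * t_d) = 0.0260 * 0.99546581 = 0.02588211
S_0' = S_0 - PV(D) = 0.9200 - 0.02588211 = 0.89411789
d1 = (ln(S_0'/K) + (r + sigma^2/2)*T) / (sigma*sqrt(T)) = 0.14008263
d2 = d1 - sigma*sqrt(T) = -0.14160869
exp(-rT) = 0.91256132
N(-d1) = 0.44429735; N(-d2) = 0.55630545
P = K * exp(-rT) * N(-d2) - S_0' * N(-d1) = 0.9800 * 0.91256132 * 0.55630545 - 0.89411789 * 0.44429735 = 0.1003

Answer: Price = 0.1003


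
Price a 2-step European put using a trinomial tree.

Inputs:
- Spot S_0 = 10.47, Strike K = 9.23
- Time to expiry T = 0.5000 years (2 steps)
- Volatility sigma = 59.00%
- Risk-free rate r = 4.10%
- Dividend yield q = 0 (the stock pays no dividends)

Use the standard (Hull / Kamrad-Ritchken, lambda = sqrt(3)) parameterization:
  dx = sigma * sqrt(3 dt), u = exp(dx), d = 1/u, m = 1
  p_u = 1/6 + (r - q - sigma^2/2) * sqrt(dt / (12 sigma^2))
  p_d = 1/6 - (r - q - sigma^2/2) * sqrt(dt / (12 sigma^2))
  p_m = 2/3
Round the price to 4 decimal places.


Answer: Price = V(0,0) = 0.9797

Derivation:
dt = T/N = 0.250000; dx = sigma*sqrt(3*dt) = 0.510955
u = exp(dx) = 1.666882; d = 1/u = 0.599922
p_u = 0.134117, p_m = 0.666667, p_d = 0.199216
Discount per step: exp(-r*dt) = 0.989802
Stock lattice S(k, j) with j the centered position index:
  k=0: S(0,+0) = 10.4700
  k=1: S(1,-1) = 6.2812; S(1,+0) = 10.4700; S(1,+1) = 17.4523
  k=2: S(2,-2) = 3.7682; S(2,-1) = 6.2812; S(2,+0) = 10.4700; S(2,+1) = 17.4523; S(2,+2) = 29.0909
Terminal payoffs V(N, j) = max(K - S_T, 0):
  V(2,-2) = 5.461775; V(2,-1) = 2.948813; V(2,+0) = 0.000000; V(2,+1) = 0.000000; V(2,+2) = 0.000000
Backward induction: V(k, j) = exp(-r*dt) * [p_u * V(k+1, j+1) + p_m * V(k+1, j) + p_d * V(k+1, j-1)]
  V(1,-1) = exp(-r*dt) * [p_u*0.000000 + p_m*2.948813 + p_d*5.461775] = 3.022805
  V(1,+0) = exp(-r*dt) * [p_u*0.000000 + p_m*0.000000 + p_d*2.948813] = 0.581460
  V(1,+1) = exp(-r*dt) * [p_u*0.000000 + p_m*0.000000 + p_d*0.000000] = 0.000000
  V(0,+0) = exp(-r*dt) * [p_u*0.000000 + p_m*0.581460 + p_d*3.022805] = 0.979737


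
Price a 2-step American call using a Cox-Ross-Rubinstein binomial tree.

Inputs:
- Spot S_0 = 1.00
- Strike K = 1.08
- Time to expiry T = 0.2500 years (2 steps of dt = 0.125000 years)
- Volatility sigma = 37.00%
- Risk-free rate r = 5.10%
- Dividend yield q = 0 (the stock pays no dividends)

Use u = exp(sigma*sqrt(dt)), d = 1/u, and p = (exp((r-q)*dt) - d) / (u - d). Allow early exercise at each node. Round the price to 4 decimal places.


dt = T/N = 0.125000
u = exp(sigma*sqrt(dt)) = 1.139757; d = 1/u = 0.877380
p = (exp((r-q)*dt) - d) / (u - d) = 0.491718
Discount per step: exp(-r*dt) = 0.993645
Stock lattice S(k, i) with i counting down-moves:
  k=0: S(0,0) = 1.0000
  k=1: S(1,0) = 1.1398; S(1,1) = 0.8774
  k=2: S(2,0) = 1.2990; S(2,1) = 1.0000; S(2,2) = 0.7698
Terminal payoffs V(N, i) = max(S_T - K, 0):
  V(2,0) = 0.219045; V(2,1) = 0.000000; V(2,2) = 0.000000
Backward induction: V(k, i) = exp(-r*dt) * [p * V(k+1, i) + (1-p) * V(k+1, i+1)]; then take max(V_cont, immediate exercise) for American.
  V(1,0) = exp(-r*dt) * [p*0.219045 + (1-p)*0.000000] = 0.107024; exercise = 0.059757; V(1,0) = max -> 0.107024
  V(1,1) = exp(-r*dt) * [p*0.000000 + (1-p)*0.000000] = 0.000000; exercise = 0.000000; V(1,1) = max -> 0.000000
  V(0,0) = exp(-r*dt) * [p*0.107024 + (1-p)*0.000000] = 0.052291; exercise = 0.000000; V(0,0) = max -> 0.052291

Answer: Price = V(0,0) = 0.0523


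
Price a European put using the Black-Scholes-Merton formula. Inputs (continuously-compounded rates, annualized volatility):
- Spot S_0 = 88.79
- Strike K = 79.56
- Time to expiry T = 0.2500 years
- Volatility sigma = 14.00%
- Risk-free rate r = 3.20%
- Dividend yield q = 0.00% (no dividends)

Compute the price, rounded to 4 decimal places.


d1 = (ln(S/K) + (r - q + 0.5*sigma^2) * T) / (sigma * sqrt(T)) = 1.71732253
d2 = d1 - sigma * sqrt(T) = 1.64732253
exp(-rT) = 0.99203191; exp(-qT) = 1.00000000
P = K * exp(-rT) * N(-d2) - S_0 * exp(-qT) * N(-d1)
N(-d1) = 0.04296013; N(-d2) = 0.04974588
P = 79.5600 * 0.99203191 * 0.04974588 - 88.7900 * 1.00000000 * 0.04296013 = 0.1118

Answer: Price = 0.1118


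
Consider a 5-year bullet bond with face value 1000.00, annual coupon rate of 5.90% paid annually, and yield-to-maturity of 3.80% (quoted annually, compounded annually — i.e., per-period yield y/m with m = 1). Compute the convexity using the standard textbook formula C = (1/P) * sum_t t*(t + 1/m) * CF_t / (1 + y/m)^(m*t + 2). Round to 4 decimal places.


Coupon per period c = face * coupon_rate / m = 59.000000
Periods per year m = 1; per-period yield y/m = 0.038000
Number of cashflows N = 5
Cashflows (t years, CF_t, discount factor 1/(1+y/m)^(m*t), PV):
  t = 1.0000: CF_t = 59.000000, DF = 0.963391, PV = 56.840077
  t = 2.0000: CF_t = 59.000000, DF = 0.928122, PV = 54.759226
  t = 3.0000: CF_t = 59.000000, DF = 0.894145, PV = 52.754553
  t = 4.0000: CF_t = 59.000000, DF = 0.861411, PV = 50.823269
  t = 5.0000: CF_t = 1059.000000, DF = 0.829876, PV = 878.838740
Price P = sum_t PV_t = 1094.015866
Convexity numerator sum_t t*(t + 1/m) * CF_t / (1+y/m)^(m*t + 2):
  t = 1.0000: term = 105.509107
  t = 2.0000: term = 304.939615
  t = 3.0000: term = 587.552245
  t = 4.0000: term = 943.404376
  t = 5.0000: term = 24470.099780
Convexity = (1/P) * sum = 26411.505122 / 1094.015866 = 24.141794

Answer: Convexity = 24.1418


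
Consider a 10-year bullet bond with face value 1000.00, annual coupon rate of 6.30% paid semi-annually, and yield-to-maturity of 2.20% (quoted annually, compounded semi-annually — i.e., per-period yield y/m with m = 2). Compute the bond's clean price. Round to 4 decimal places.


Coupon per period c = face * coupon_rate / m = 31.500000
Periods per year m = 2; per-period yield y/m = 0.011000
Number of cashflows N = 20
Cashflows (t years, CF_t, discount factor 1/(1+y/m)^(m*t), PV):
  t = 0.5000: CF_t = 31.500000, DF = 0.989120, PV = 31.157270
  t = 1.0000: CF_t = 31.500000, DF = 0.978358, PV = 30.818269
  t = 1.5000: CF_t = 31.500000, DF = 0.967713, PV = 30.482957
  t = 2.0000: CF_t = 31.500000, DF = 0.957184, PV = 30.151292
  t = 2.5000: CF_t = 31.500000, DF = 0.946769, PV = 29.823237
  t = 3.0000: CF_t = 31.500000, DF = 0.936468, PV = 29.498750
  t = 3.5000: CF_t = 31.500000, DF = 0.926279, PV = 29.177795
  t = 4.0000: CF_t = 31.500000, DF = 0.916201, PV = 28.860331
  t = 4.5000: CF_t = 31.500000, DF = 0.906232, PV = 28.546322
  t = 5.0000: CF_t = 31.500000, DF = 0.896372, PV = 28.235729
  t = 5.5000: CF_t = 31.500000, DF = 0.886620, PV = 27.928515
  t = 6.0000: CF_t = 31.500000, DF = 0.876973, PV = 27.624644
  t = 6.5000: CF_t = 31.500000, DF = 0.867431, PV = 27.324079
  t = 7.0000: CF_t = 31.500000, DF = 0.857993, PV = 27.026784
  t = 7.5000: CF_t = 31.500000, DF = 0.848658, PV = 26.732724
  t = 8.0000: CF_t = 31.500000, DF = 0.839424, PV = 26.441864
  t = 8.5000: CF_t = 31.500000, DF = 0.830291, PV = 26.154168
  t = 9.0000: CF_t = 31.500000, DF = 0.821257, PV = 25.869602
  t = 9.5000: CF_t = 31.500000, DF = 0.812322, PV = 25.588133
  t = 10.0000: CF_t = 1031.500000, DF = 0.803483, PV = 828.793088
Price P = sum_t PV_t = 1366.235552

Answer: Price = 1366.2356


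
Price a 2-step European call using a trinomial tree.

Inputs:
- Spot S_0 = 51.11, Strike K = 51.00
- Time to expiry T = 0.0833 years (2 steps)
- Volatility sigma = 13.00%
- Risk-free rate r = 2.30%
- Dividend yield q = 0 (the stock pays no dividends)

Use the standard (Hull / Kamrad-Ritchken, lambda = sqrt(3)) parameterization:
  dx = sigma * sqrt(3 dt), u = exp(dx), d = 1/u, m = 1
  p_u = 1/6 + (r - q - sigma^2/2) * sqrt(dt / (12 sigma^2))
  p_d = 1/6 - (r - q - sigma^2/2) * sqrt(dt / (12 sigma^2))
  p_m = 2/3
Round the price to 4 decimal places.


Answer: Price = V(0,0) = 0.7851

Derivation:
dt = T/N = 0.041650; dx = sigma*sqrt(3*dt) = 0.045953
u = exp(dx) = 1.047025; d = 1/u = 0.955087
p_u = 0.173260, p_m = 0.666667, p_d = 0.160073
Discount per step: exp(-r*dt) = 0.999043
Stock lattice S(k, j) with j the centered position index:
  k=0: S(0,+0) = 51.1100
  k=1: S(1,-1) = 48.8145; S(1,+0) = 51.1100; S(1,+1) = 53.5134
  k=2: S(2,-2) = 46.6221; S(2,-1) = 48.8145; S(2,+0) = 51.1100; S(2,+1) = 53.5134; S(2,+2) = 56.0299
Terminal payoffs V(N, j) = max(S_T - K, 0):
  V(2,-2) = 0.000000; V(2,-1) = 0.000000; V(2,+0) = 0.110000; V(2,+1) = 2.513444; V(2,+2) = 5.029911
Backward induction: V(k, j) = exp(-r*dt) * [p_u * V(k+1, j+1) + p_m * V(k+1, j) + p_d * V(k+1, j-1)]
  V(1,-1) = exp(-r*dt) * [p_u*0.110000 + p_m*0.000000 + p_d*0.000000] = 0.019040
  V(1,+0) = exp(-r*dt) * [p_u*2.513444 + p_m*0.110000 + p_d*0.000000] = 0.508327
  V(1,+1) = exp(-r*dt) * [p_u*5.029911 + p_m*2.513444 + p_d*0.110000] = 2.562267
  V(0,+0) = exp(-r*dt) * [p_u*2.562267 + p_m*0.508327 + p_d*0.019040] = 0.785119


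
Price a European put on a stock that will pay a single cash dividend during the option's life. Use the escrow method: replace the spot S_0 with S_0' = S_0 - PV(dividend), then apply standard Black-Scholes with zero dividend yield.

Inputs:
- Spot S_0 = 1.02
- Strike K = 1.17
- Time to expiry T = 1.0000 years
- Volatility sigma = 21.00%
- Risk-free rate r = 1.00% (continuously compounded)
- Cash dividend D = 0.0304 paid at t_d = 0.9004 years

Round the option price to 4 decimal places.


Answer: Price = 0.1980

Derivation:
PV(D) = D * exp(-r * t_d) = 0.0304 * 0.99103641 = 0.03012751
S_0' = S_0 - PV(D) = 1.0200 - 0.03012751 = 0.98987249
d1 = (ln(S_0'/K) + (r + sigma^2/2)*T) / (sigma*sqrt(T)) = -0.64348994
d2 = d1 - sigma*sqrt(T) = -0.85348994
exp(-rT) = 0.99004983
N(-d1) = 0.74004688; N(-d2) = 0.80330617
P = K * exp(-rT) * N(-d2) - S_0' * N(-d1) = 1.1700 * 0.99004983 * 0.80330617 - 0.98987249 * 0.74004688 = 0.1980


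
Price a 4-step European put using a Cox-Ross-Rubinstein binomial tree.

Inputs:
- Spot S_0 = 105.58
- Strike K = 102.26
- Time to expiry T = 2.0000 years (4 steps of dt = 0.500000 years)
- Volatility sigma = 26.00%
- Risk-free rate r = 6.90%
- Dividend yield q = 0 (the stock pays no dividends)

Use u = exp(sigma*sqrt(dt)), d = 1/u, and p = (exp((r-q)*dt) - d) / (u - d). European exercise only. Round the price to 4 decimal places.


Answer: Price = V(0,0) = 6.9753

Derivation:
dt = T/N = 0.500000
u = exp(sigma*sqrt(dt)) = 1.201833; d = 1/u = 0.832062
p = (exp((r-q)*dt) - d) / (u - d) = 0.549096
Discount per step: exp(-r*dt) = 0.966088
Stock lattice S(k, i) with i counting down-moves:
  k=0: S(0,0) = 105.5800
  k=1: S(1,0) = 126.8895; S(1,1) = 87.8492
  k=2: S(2,0) = 152.5000; S(2,1) = 105.5800; S(2,2) = 73.0960
  k=3: S(3,0) = 183.2795; S(3,1) = 126.8895; S(3,2) = 87.8492; S(3,3) = 60.8204
  k=4: S(4,0) = 220.2713; S(4,1) = 152.5000; S(4,2) = 105.5800; S(4,3) = 73.0960; S(4,4) = 50.6064
Terminal payoffs V(N, i) = max(K - S_T, 0):
  V(4,0) = 0.000000; V(4,1) = 0.000000; V(4,2) = 0.000000; V(4,3) = 29.164016; V(4,4) = 51.653607
Backward induction: V(k, i) = exp(-r*dt) * [p * V(k+1, i) + (1-p) * V(k+1, i+1)].
  V(3,0) = exp(-r*dt) * [p*0.000000 + (1-p)*0.000000] = 0.000000
  V(3,1) = exp(-r*dt) * [p*0.000000 + (1-p)*0.000000] = 0.000000
  V(3,2) = exp(-r*dt) * [p*0.000000 + (1-p)*29.164016] = 12.704217
  V(3,3) = exp(-r*dt) * [p*29.164016 + (1-p)*51.653607] = 37.971769
  V(2,0) = exp(-r*dt) * [p*0.000000 + (1-p)*0.000000] = 0.000000
  V(2,1) = exp(-r*dt) * [p*0.000000 + (1-p)*12.704217] = 5.534119
  V(2,2) = exp(-r*dt) * [p*12.704217 + (1-p)*37.971769] = 23.280264
  V(1,0) = exp(-r*dt) * [p*0.000000 + (1-p)*5.534119] = 2.410733
  V(1,1) = exp(-r*dt) * [p*5.534119 + (1-p)*23.280264] = 13.076895
  V(0,0) = exp(-r*dt) * [p*2.410733 + (1-p)*13.076895] = 6.975298


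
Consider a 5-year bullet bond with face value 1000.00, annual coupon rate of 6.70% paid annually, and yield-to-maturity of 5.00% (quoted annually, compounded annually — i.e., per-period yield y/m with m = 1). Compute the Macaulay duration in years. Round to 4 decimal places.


Coupon per period c = face * coupon_rate / m = 67.000000
Periods per year m = 1; per-period yield y/m = 0.050000
Number of cashflows N = 5
Cashflows (t years, CF_t, discount factor 1/(1+y/m)^(m*t), PV):
  t = 1.0000: CF_t = 67.000000, DF = 0.952381, PV = 63.809524
  t = 2.0000: CF_t = 67.000000, DF = 0.907029, PV = 60.770975
  t = 3.0000: CF_t = 67.000000, DF = 0.863838, PV = 57.877119
  t = 4.0000: CF_t = 67.000000, DF = 0.822702, PV = 55.121066
  t = 5.0000: CF_t = 1067.000000, DF = 0.783526, PV = 836.022420
Price P = sum_t PV_t = 1073.601103
Macaulay numerator sum_t t * PV_t:
  t * PV_t at t = 1.0000: 63.809524
  t * PV_t at t = 2.0000: 121.541950
  t * PV_t at t = 3.0000: 173.631357
  t * PV_t at t = 4.0000: 220.484263
  t * PV_t at t = 5.0000: 4180.112098
Macaulay duration D = (sum_t t * PV_t) / P = 4759.579193 / 1073.601103 = 4.433285

Answer: Macaulay duration = 4.4333 years


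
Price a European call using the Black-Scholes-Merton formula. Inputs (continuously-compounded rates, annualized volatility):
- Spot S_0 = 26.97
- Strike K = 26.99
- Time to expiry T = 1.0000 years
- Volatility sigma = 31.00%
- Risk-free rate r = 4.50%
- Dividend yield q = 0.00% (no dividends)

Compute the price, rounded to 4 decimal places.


Answer: Price = 3.8668

Derivation:
d1 = (ln(S/K) + (r - q + 0.5*sigma^2) * T) / (sigma * sqrt(T)) = 0.29777003
d2 = d1 - sigma * sqrt(T) = -0.01222997
exp(-rT) = 0.95599748; exp(-qT) = 1.00000000
C = S_0 * exp(-qT) * N(d1) - K * exp(-rT) * N(d2)
N(d1) = 0.61706066; N(d2) = 0.49512107
C = 26.9700 * 1.00000000 * 0.61706066 - 26.9900 * 0.95599748 * 0.49512107 = 3.8668


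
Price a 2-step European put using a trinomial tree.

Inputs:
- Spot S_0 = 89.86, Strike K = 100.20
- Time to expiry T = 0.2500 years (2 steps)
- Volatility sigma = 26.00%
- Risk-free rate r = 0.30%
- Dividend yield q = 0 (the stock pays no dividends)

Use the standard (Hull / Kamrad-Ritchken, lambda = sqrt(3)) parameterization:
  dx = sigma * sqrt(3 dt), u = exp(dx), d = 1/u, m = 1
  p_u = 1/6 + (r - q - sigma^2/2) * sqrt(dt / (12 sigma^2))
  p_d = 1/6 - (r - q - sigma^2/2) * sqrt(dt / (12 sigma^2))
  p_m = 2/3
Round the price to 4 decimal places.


dt = T/N = 0.125000; dx = sigma*sqrt(3*dt) = 0.159217
u = exp(dx) = 1.172592; d = 1/u = 0.852811
p_u = 0.154576, p_m = 0.666667, p_d = 0.178757
Discount per step: exp(-r*dt) = 0.999625
Stock lattice S(k, j) with j the centered position index:
  k=0: S(0,+0) = 89.8600
  k=1: S(1,-1) = 76.6336; S(1,+0) = 89.8600; S(1,+1) = 105.3691
  k=2: S(2,-2) = 65.3540; S(2,-1) = 76.6336; S(2,+0) = 89.8600; S(2,+1) = 105.3691; S(2,+2) = 123.5550
Terminal payoffs V(N, j) = max(K - S_T, 0):
  V(2,-2) = 34.845961; V(2,-1) = 23.566366; V(2,+0) = 10.340000; V(2,+1) = 0.000000; V(2,+2) = 0.000000
Backward induction: V(k, j) = exp(-r*dt) * [p_u * V(k+1, j+1) + p_m * V(k+1, j) + p_d * V(k+1, j-1)]
  V(1,-1) = exp(-r*dt) * [p_u*10.340000 + p_m*23.566366 + p_d*34.845961] = 23.529366
  V(1,+0) = exp(-r*dt) * [p_u*0.000000 + p_m*10.340000 + p_d*23.566366] = 11.101824
  V(1,+1) = exp(-r*dt) * [p_u*0.000000 + p_m*0.000000 + p_d*10.340000] = 1.847655
  V(0,+0) = exp(-r*dt) * [p_u*1.847655 + p_m*11.101824 + p_d*23.529366] = 11.888402

Answer: Price = V(0,0) = 11.8884


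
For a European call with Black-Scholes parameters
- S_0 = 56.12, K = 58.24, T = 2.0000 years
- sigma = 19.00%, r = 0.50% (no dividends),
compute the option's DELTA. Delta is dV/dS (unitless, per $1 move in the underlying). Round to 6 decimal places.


Answer: Delta = 0.513389

Derivation:
d1 = 0.0335684108; d2 = -0.2351321661
phi(d1) = 0.3987175720; exp(-qT) = 1.0000000000; exp(-rT) = 0.9900498337
N(d1) = 0.5133893437
Delta = exp(-qT) * N(d1) = 1.0000000000 * 0.5133893437 = 0.513389


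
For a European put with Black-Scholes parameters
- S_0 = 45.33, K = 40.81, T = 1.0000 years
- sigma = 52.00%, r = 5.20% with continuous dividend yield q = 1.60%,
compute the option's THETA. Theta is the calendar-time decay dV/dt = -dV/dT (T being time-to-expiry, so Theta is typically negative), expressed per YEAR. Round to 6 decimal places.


d1 = 0.5312344530; d2 = 0.0112344530
phi(d1) = 0.3464407207; exp(-qT) = 0.9841273201; exp(-rT) = 0.9493288668
Theta = -S*exp(-qT)*phi(d1)*sigma/(2*sqrt(T)) + r*K*exp(-rT)*N(-d2) - q*S*exp(-qT)*N(-d1)
N(-d1) = 0.2976281605; N(-d2) = 0.4955181960; sqrt(T) = 1.0000000000
Term 1 = -45.3300 * 0.9841273201 * 0.3464407207 * 0.5200 / (2 * 1.0000000000) = -4.0182716076
Term 2 = 0.0520 * 40.8100 * 0.9493288668 * 0.4955181960 = 0.9982658909
Term 3 = -0.0160 * 45.3300 * 0.9841273201 * 0.2976281605 = -0.2124374160
Theta = -4.0182716076 + (0.9982658909) + (-0.2124374160) = -3.232443

Answer: Theta = -3.232443


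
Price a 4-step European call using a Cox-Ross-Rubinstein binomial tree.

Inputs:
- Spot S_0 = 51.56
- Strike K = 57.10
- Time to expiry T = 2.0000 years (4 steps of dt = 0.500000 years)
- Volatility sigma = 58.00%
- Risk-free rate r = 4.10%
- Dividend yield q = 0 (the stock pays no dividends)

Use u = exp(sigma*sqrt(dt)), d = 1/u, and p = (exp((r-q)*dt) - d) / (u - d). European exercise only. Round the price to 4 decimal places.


dt = T/N = 0.500000
u = exp(sigma*sqrt(dt)) = 1.507002; d = 1/u = 0.663569
p = (exp((r-q)*dt) - d) / (u - d) = 0.423439
Discount per step: exp(-r*dt) = 0.979709
Stock lattice S(k, i) with i counting down-moves:
  k=0: S(0,0) = 51.5600
  k=1: S(1,0) = 77.7010; S(1,1) = 34.2136
  k=2: S(2,0) = 117.0955; S(2,1) = 51.5600; S(2,2) = 22.7031
  k=3: S(3,0) = 176.4631; S(3,1) = 77.7010; S(3,2) = 34.2136; S(3,3) = 15.0651
  k=4: S(4,0) = 265.9302; S(4,1) = 117.0955; S(4,2) = 51.5600; S(4,3) = 22.7031; S(4,4) = 9.9967
Terminal payoffs V(N, i) = max(S_T - K, 0):
  V(4,0) = 208.830211; V(4,1) = 59.995524; V(4,2) = 0.000000; V(4,3) = 0.000000; V(4,4) = 0.000000
Backward induction: V(k, i) = exp(-r*dt) * [p * V(k+1, i) + (1-p) * V(k+1, i+1)].
  V(3,0) = exp(-r*dt) * [p*208.830211 + (1-p)*59.995524] = 120.521767
  V(3,1) = exp(-r*dt) * [p*59.995524 + (1-p)*0.000000] = 24.888966
  V(3,2) = exp(-r*dt) * [p*0.000000 + (1-p)*0.000000] = 0.000000
  V(3,3) = exp(-r*dt) * [p*0.000000 + (1-p)*0.000000] = 0.000000
  V(2,0) = exp(-r*dt) * [p*120.521767 + (1-p)*24.888966] = 64.056921
  V(2,1) = exp(-r*dt) * [p*24.888966 + (1-p)*0.000000] = 10.325114
  V(2,2) = exp(-r*dt) * [p*0.000000 + (1-p)*0.000000] = 0.000000
  V(1,0) = exp(-r*dt) * [p*64.056921 + (1-p)*10.325114] = 32.406085
  V(1,1) = exp(-r*dt) * [p*10.325114 + (1-p)*0.000000] = 4.283343
  V(0,0) = exp(-r*dt) * [p*32.406085 + (1-p)*4.283343] = 15.863065

Answer: Price = V(0,0) = 15.8631


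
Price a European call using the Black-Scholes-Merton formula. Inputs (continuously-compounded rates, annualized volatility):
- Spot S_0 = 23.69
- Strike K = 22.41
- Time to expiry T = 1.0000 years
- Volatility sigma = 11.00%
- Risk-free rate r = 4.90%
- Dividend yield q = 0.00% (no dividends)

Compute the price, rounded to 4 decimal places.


Answer: Price = 2.5777

Derivation:
d1 = (ln(S/K) + (r - q + 0.5*sigma^2) * T) / (sigma * sqrt(T)) = 1.00541573
d2 = d1 - sigma * sqrt(T) = 0.89541573
exp(-rT) = 0.95218113; exp(-qT) = 1.00000000
C = S_0 * exp(-qT) * N(d1) - K * exp(-rT) * N(d2)
N(d1) = 0.84265165; N(d2) = 0.81471755
C = 23.6900 * 1.00000000 * 0.84265165 - 22.4100 * 0.95218113 * 0.81471755 = 2.5777


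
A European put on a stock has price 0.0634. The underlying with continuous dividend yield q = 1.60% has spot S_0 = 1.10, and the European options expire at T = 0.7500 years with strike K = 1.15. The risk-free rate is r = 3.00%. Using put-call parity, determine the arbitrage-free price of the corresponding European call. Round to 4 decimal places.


Answer: Call price = 0.0259

Derivation:
Put-call parity: C - P = S_0 * exp(-qT) - K * exp(-rT).
S_0 * exp(-qT) = 1.1000 * 0.98807171 = 1.08687888
K * exp(-rT) = 1.1500 * 0.97775124 = 1.12441392
C = P + S*exp(-qT) - K*exp(-rT)
C = 0.0634 + 1.08687888 - 1.12441392 = 0.0259


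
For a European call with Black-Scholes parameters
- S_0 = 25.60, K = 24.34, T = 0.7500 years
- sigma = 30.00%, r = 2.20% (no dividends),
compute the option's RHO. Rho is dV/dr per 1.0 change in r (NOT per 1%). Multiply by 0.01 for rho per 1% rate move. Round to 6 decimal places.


Answer: Rho = 9.891631

Derivation:
d1 = 0.3876763256; d2 = 0.1278687045
phi(d1) = 0.3700618963; exp(-qT) = 1.0000000000; exp(-rT) = 0.9836353794
N(d2) = 0.5508735610
Rho = K*T*exp(-rT)*N(d2) = 24.3400 * 0.7500 * 0.9836353794 * 0.5508735610 = 9.891631


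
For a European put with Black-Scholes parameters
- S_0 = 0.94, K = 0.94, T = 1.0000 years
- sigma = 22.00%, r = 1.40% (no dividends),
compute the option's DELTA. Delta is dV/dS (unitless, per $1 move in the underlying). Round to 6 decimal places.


Answer: Delta = -0.431076

Derivation:
d1 = 0.1736363636; d2 = -0.0463636364
phi(d1) = 0.3929734107; exp(-qT) = 1.0000000000; exp(-rT) = 0.9860975443
N(-d1) = 0.4310756260
Delta = -exp(-qT) * N(-d1) = -1.0000000000 * 0.4310756260 = -0.431076


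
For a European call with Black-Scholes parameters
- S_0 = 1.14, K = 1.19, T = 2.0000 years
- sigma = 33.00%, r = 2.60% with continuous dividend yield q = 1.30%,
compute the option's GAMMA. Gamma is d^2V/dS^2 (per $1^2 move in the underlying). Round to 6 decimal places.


d1 = 0.1970791351; d2 = -0.2696113405
phi(d1) = 0.3912695282; exp(-qT) = 0.9743350896; exp(-rT) = 0.9493288668
Gamma = exp(-qT) * phi(d1) / (S * sigma * sqrt(T)) = 0.9743350896 * 0.3912695282 / (1.1400 * 0.3300 * 1.4142135624) = 0.716557

Answer: Gamma = 0.716557


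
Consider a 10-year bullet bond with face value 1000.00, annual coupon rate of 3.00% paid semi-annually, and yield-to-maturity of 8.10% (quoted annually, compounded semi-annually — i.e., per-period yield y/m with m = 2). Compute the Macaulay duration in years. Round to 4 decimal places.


Coupon per period c = face * coupon_rate / m = 15.000000
Periods per year m = 2; per-period yield y/m = 0.040500
Number of cashflows N = 20
Cashflows (t years, CF_t, discount factor 1/(1+y/m)^(m*t), PV):
  t = 0.5000: CF_t = 15.000000, DF = 0.961076, PV = 14.416146
  t = 1.0000: CF_t = 15.000000, DF = 0.923668, PV = 13.855018
  t = 1.5000: CF_t = 15.000000, DF = 0.887715, PV = 13.315731
  t = 2.0000: CF_t = 15.000000, DF = 0.853162, PV = 12.797435
  t = 2.5000: CF_t = 15.000000, DF = 0.819954, PV = 12.299313
  t = 3.0000: CF_t = 15.000000, DF = 0.788039, PV = 11.820579
  t = 3.5000: CF_t = 15.000000, DF = 0.757365, PV = 11.360480
  t = 4.0000: CF_t = 15.000000, DF = 0.727886, PV = 10.918289
  t = 4.5000: CF_t = 15.000000, DF = 0.699554, PV = 10.493310
  t = 5.0000: CF_t = 15.000000, DF = 0.672325, PV = 10.084873
  t = 5.5000: CF_t = 15.000000, DF = 0.646156, PV = 9.692333
  t = 6.0000: CF_t = 15.000000, DF = 0.621005, PV = 9.315073
  t = 6.5000: CF_t = 15.000000, DF = 0.596833, PV = 8.952497
  t = 7.0000: CF_t = 15.000000, DF = 0.573602, PV = 8.604033
  t = 7.5000: CF_t = 15.000000, DF = 0.551276, PV = 8.269133
  t = 8.0000: CF_t = 15.000000, DF = 0.529818, PV = 7.947269
  t = 8.5000: CF_t = 15.000000, DF = 0.509196, PV = 7.637933
  t = 9.0000: CF_t = 15.000000, DF = 0.489376, PV = 7.340637
  t = 9.5000: CF_t = 15.000000, DF = 0.470328, PV = 7.054913
  t = 10.0000: CF_t = 1015.000000, DF = 0.452021, PV = 458.800995
Price P = sum_t PV_t = 654.975987
Macaulay numerator sum_t t * PV_t:
  t * PV_t at t = 0.5000: 7.208073
  t * PV_t at t = 1.0000: 13.855018
  t * PV_t at t = 1.5000: 19.973596
  t * PV_t at t = 2.0000: 25.594869
  t * PV_t at t = 2.5000: 30.748281
  t * PV_t at t = 3.0000: 35.461737
  t * PV_t at t = 3.5000: 39.761679
  t * PV_t at t = 4.0000: 43.673156
  t * PV_t at t = 4.5000: 47.219894
  t * PV_t at t = 5.0000: 50.424363
  t * PV_t at t = 5.5000: 53.307832
  t * PV_t at t = 6.0000: 55.890436
  t * PV_t at t = 6.5000: 58.191227
  t * PV_t at t = 7.0000: 60.228232
  t * PV_t at t = 7.5000: 62.018499
  t * PV_t at t = 8.0000: 63.578151
  t * PV_t at t = 8.5000: 64.922427
  t * PV_t at t = 9.0000: 66.065731
  t * PV_t at t = 9.5000: 67.021672
  t * PV_t at t = 10.0000: 4588.009952
Macaulay duration D = (sum_t t * PV_t) / P = 5453.154826 / 654.975987 = 8.325732

Answer: Macaulay duration = 8.3257 years


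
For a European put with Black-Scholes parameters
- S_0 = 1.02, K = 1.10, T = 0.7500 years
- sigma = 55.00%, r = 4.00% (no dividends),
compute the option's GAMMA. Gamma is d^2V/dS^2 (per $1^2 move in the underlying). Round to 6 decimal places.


Answer: Gamma = 0.812830

Derivation:
d1 = 0.1426159035; d2 = -0.3336980686
phi(d1) = 0.3949057377; exp(-qT) = 1.0000000000; exp(-rT) = 0.9704455335
Gamma = exp(-qT) * phi(d1) / (S * sigma * sqrt(T)) = 1.0000000000 * 0.3949057377 / (1.0200 * 0.5500 * 0.8660254038) = 0.812830


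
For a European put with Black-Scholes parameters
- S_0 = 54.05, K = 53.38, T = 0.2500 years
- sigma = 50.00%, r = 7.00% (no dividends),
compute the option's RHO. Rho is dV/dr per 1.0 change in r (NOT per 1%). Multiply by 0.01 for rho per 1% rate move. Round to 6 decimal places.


d1 = 0.2448936004; d2 = -0.0051063996
phi(d1) = 0.3871570048; exp(-qT) = 1.0000000000; exp(-rT) = 0.9826522357
N(-d2) = 0.5020371498
Rho = -K*T*exp(-rT)*N(-d2) = -53.3800 * 0.2500 * 0.9826522357 * 0.5020371498 = -6.583461

Answer: Rho = -6.583461


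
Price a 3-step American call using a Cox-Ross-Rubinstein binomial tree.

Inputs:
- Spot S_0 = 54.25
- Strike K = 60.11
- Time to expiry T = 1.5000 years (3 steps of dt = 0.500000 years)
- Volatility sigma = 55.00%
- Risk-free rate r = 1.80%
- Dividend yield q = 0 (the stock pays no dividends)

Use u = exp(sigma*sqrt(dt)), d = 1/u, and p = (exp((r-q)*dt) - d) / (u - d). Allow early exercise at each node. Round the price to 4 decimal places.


dt = T/N = 0.500000
u = exp(sigma*sqrt(dt)) = 1.475370; d = 1/u = 0.677796
p = (exp((r-q)*dt) - d) / (u - d) = 0.415315
Discount per step: exp(-r*dt) = 0.991040
Stock lattice S(k, i) with i counting down-moves:
  k=0: S(0,0) = 54.2500
  k=1: S(1,0) = 80.0388; S(1,1) = 36.7704
  k=2: S(2,0) = 118.0869; S(2,1) = 54.2500; S(2,2) = 24.9229
  k=3: S(3,0) = 174.2218; S(3,1) = 80.0388; S(3,2) = 36.7704; S(3,3) = 16.8926
Terminal payoffs V(N, i) = max(S_T - K, 0):
  V(3,0) = 114.111797; V(3,1) = 19.928816; V(3,2) = 0.000000; V(3,3) = 0.000000
Backward induction: V(k, i) = exp(-r*dt) * [p * V(k+1, i) + (1-p) * V(k+1, i+1)]; then take max(V_cont, immediate exercise) for American.
  V(2,0) = exp(-r*dt) * [p*114.111797 + (1-p)*19.928816] = 58.515422; exercise = 57.976860; V(2,0) = max -> 58.515422
  V(2,1) = exp(-r*dt) * [p*19.928816 + (1-p)*0.000000] = 8.202584; exercise = 0.000000; V(2,1) = max -> 8.202584
  V(2,2) = exp(-r*dt) * [p*0.000000 + (1-p)*0.000000] = 0.000000; exercise = 0.000000; V(2,2) = max -> 0.000000
  V(1,0) = exp(-r*dt) * [p*58.515422 + (1-p)*8.202584] = 28.837560; exercise = 19.928816; V(1,0) = max -> 28.837560
  V(1,1) = exp(-r*dt) * [p*8.202584 + (1-p)*0.000000] = 3.376135; exercise = 0.000000; V(1,1) = max -> 3.376135
  V(0,0) = exp(-r*dt) * [p*28.837560 + (1-p)*3.376135] = 13.825659; exercise = 0.000000; V(0,0) = max -> 13.825659

Answer: Price = V(0,0) = 13.8257


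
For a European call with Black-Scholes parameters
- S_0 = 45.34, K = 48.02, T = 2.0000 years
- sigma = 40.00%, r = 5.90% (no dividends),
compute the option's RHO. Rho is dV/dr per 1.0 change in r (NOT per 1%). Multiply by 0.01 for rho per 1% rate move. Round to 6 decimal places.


Answer: Rho = 36.721067

Derivation:
d1 = 0.3899199883; d2 = -0.1757654366
phi(d1) = 0.3697392203; exp(-qT) = 1.0000000000; exp(-rT) = 0.8886960526
N(d2) = 0.4302391122
Rho = K*T*exp(-rT)*N(d2) = 48.0200 * 2.0000 * 0.8886960526 * 0.4302391122 = 36.721067


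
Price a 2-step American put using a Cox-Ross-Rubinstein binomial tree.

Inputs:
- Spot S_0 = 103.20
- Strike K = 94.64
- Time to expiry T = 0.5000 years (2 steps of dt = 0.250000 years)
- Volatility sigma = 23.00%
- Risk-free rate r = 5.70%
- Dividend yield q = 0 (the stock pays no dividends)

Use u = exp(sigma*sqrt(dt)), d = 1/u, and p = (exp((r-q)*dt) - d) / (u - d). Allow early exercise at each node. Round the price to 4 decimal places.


Answer: Price = V(0,0) = 2.6738

Derivation:
dt = T/N = 0.250000
u = exp(sigma*sqrt(dt)) = 1.121873; d = 1/u = 0.891366
p = (exp((r-q)*dt) - d) / (u - d) = 0.533544
Discount per step: exp(-r*dt) = 0.985851
Stock lattice S(k, i) with i counting down-moves:
  k=0: S(0,0) = 103.2000
  k=1: S(1,0) = 115.7773; S(1,1) = 91.9890
  k=2: S(2,0) = 129.8875; S(2,1) = 103.2000; S(2,2) = 81.9959
Terminal payoffs V(N, i) = max(K - S_T, 0):
  V(2,0) = 0.000000; V(2,1) = 0.000000; V(2,2) = 12.644132
Backward induction: V(k, i) = exp(-r*dt) * [p * V(k+1, i) + (1-p) * V(k+1, i+1)]; then take max(V_cont, immediate exercise) for American.
  V(1,0) = exp(-r*dt) * [p*0.000000 + (1-p)*0.000000] = 0.000000; exercise = 0.000000; V(1,0) = max -> 0.000000
  V(1,1) = exp(-r*dt) * [p*0.000000 + (1-p)*12.644132] = 5.814477; exercise = 2.651014; V(1,1) = max -> 5.814477
  V(0,0) = exp(-r*dt) * [p*0.000000 + (1-p)*5.814477] = 2.673821; exercise = 0.000000; V(0,0) = max -> 2.673821


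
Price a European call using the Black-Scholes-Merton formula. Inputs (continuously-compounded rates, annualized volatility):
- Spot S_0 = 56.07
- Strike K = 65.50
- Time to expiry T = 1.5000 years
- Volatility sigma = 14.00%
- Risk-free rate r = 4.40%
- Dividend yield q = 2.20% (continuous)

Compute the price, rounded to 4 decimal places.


Answer: Price = 1.3766

Derivation:
d1 = (ln(S/K) + (r - q + 0.5*sigma^2) * T) / (sigma * sqrt(T)) = -0.62840629
d2 = d1 - sigma * sqrt(T) = -0.79987057
exp(-rT) = 0.93613086; exp(-qT) = 0.96753856
C = S_0 * exp(-qT) * N(d1) - K * exp(-rT) * N(d2)
N(d1) = 0.26486891; N(d2) = 0.21189290
C = 56.0700 * 0.96753856 * 0.26486891 - 65.5000 * 0.93613086 * 0.21189290 = 1.3766


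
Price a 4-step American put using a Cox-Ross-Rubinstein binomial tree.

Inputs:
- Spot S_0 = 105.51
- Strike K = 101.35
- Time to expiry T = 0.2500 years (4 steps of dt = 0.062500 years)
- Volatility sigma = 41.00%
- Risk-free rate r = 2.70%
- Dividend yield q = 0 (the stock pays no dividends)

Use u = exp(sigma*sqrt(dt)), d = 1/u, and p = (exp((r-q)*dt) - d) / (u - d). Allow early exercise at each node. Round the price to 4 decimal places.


dt = T/N = 0.062500
u = exp(sigma*sqrt(dt)) = 1.107937; d = 1/u = 0.902578
p = (exp((r-q)*dt) - d) / (u - d) = 0.482622
Discount per step: exp(-r*dt) = 0.998314
Stock lattice S(k, i) with i counting down-moves:
  k=0: S(0,0) = 105.5100
  k=1: S(1,0) = 116.8985; S(1,1) = 95.2310
  k=2: S(2,0) = 129.5162; S(2,1) = 105.5100; S(2,2) = 85.9534
  k=3: S(3,0) = 143.4958; S(3,1) = 116.8985; S(3,2) = 95.2310; S(3,3) = 77.5797
  k=4: S(4,0) = 158.9843; S(4,1) = 129.5162; S(4,2) = 105.5100; S(4,3) = 85.9534; S(4,4) = 70.0217
Terminal payoffs V(N, i) = max(K - S_T, 0):
  V(4,0) = 0.000000; V(4,1) = 0.000000; V(4,2) = 0.000000; V(4,3) = 15.396562; V(4,4) = 31.328262
Backward induction: V(k, i) = exp(-r*dt) * [p * V(k+1, i) + (1-p) * V(k+1, i+1)]; then take max(V_cont, immediate exercise) for American.
  V(3,0) = exp(-r*dt) * [p*0.000000 + (1-p)*0.000000] = 0.000000; exercise = 0.000000; V(3,0) = max -> 0.000000
  V(3,1) = exp(-r*dt) * [p*0.000000 + (1-p)*0.000000] = 0.000000; exercise = 0.000000; V(3,1) = max -> 0.000000
  V(3,2) = exp(-r*dt) * [p*0.000000 + (1-p)*15.396562] = 7.952416; exercise = 6.118979; V(3,2) = max -> 7.952416
  V(3,3) = exp(-r*dt) * [p*15.396562 + (1-p)*31.328262] = 23.599421; exercise = 23.770305; V(3,3) = max -> 23.770305
  V(2,0) = exp(-r*dt) * [p*0.000000 + (1-p)*0.000000] = 0.000000; exercise = 0.000000; V(2,0) = max -> 0.000000
  V(2,1) = exp(-r*dt) * [p*0.000000 + (1-p)*7.952416] = 4.107471; exercise = 0.000000; V(2,1) = max -> 4.107471
  V(2,2) = exp(-r*dt) * [p*7.952416 + (1-p)*23.770305] = 16.109042; exercise = 15.396562; V(2,2) = max -> 16.109042
  V(1,0) = exp(-r*dt) * [p*0.000000 + (1-p)*4.107471] = 2.121533; exercise = 0.000000; V(1,0) = max -> 2.121533
  V(1,1) = exp(-r*dt) * [p*4.107471 + (1-p)*16.109042] = 10.299429; exercise = 6.118979; V(1,1) = max -> 10.299429
  V(0,0) = exp(-r*dt) * [p*2.121533 + (1-p)*10.299429] = 6.341888; exercise = 0.000000; V(0,0) = max -> 6.341888

Answer: Price = V(0,0) = 6.3419


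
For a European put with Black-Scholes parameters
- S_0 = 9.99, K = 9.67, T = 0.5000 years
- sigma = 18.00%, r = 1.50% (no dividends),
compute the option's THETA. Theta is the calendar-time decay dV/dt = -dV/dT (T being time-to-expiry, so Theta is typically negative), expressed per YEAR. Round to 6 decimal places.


d1 = 0.3783514934; d2 = 0.2510722728
phi(d1) = 0.3713859504; exp(-qT) = 1.0000000000; exp(-rT) = 0.9925280548
Theta = -S*exp(-qT)*phi(d1)*sigma/(2*sqrt(T)) + r*K*exp(-rT)*N(-d2) - q*S*exp(-qT)*N(-d1)
N(-d1) = 0.3525847486; N(-d2) = 0.4008791163; sqrt(T) = 0.7071067812
Term 1 = -9.9900 * 1.0000000000 * 0.3713859504 * 0.1800 / (2 * 0.7071067812) = -0.4722244460
Term 2 = 0.0150 * 9.6700 * 0.9925280548 * 0.4008791163 = 0.0577130408
Term 3 = 0 (no dividend yield, q = 0)
Theta = -0.4722244460 + (0.0577130408) + (0.0000000000) = -0.414511

Answer: Theta = -0.414511


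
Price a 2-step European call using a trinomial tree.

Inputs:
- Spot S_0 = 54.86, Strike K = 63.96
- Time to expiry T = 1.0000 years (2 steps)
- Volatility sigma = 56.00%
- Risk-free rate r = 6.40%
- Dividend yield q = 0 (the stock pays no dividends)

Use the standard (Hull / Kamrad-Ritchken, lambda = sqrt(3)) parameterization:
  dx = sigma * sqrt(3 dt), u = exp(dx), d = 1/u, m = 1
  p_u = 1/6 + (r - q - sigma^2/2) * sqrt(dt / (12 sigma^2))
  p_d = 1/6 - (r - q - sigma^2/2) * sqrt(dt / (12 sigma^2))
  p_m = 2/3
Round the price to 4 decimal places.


Answer: Price = V(0,0) = 9.9912

Derivation:
dt = T/N = 0.500000; dx = sigma*sqrt(3*dt) = 0.685857
u = exp(dx) = 1.985473; d = 1/u = 0.503658
p_u = 0.132840, p_m = 0.666667, p_d = 0.200493
Discount per step: exp(-r*dt) = 0.968507
Stock lattice S(k, j) with j the centered position index:
  k=0: S(0,+0) = 54.8600
  k=1: S(1,-1) = 27.6307; S(1,+0) = 54.8600; S(1,+1) = 108.9230
  k=2: S(2,-2) = 13.9164; S(2,-1) = 27.6307; S(2,+0) = 54.8600; S(2,+1) = 108.9230; S(2,+2) = 216.2638
Terminal payoffs V(N, j) = max(S_T - K, 0):
  V(2,-2) = 0.000000; V(2,-1) = 0.000000; V(2,+0) = 0.000000; V(2,+1) = 44.963044; V(2,+2) = 152.303753
Backward induction: V(k, j) = exp(-r*dt) * [p_u * V(k+1, j+1) + p_m * V(k+1, j) + p_d * V(k+1, j-1)]
  V(1,-1) = exp(-r*dt) * [p_u*0.000000 + p_m*0.000000 + p_d*0.000000] = 0.000000
  V(1,+0) = exp(-r*dt) * [p_u*44.963044 + p_m*0.000000 + p_d*0.000000] = 5.784801
  V(1,+1) = exp(-r*dt) * [p_u*152.303753 + p_m*44.963044 + p_d*0.000000] = 48.626247
  V(0,+0) = exp(-r*dt) * [p_u*48.626247 + p_m*5.784801 + p_d*0.000000] = 9.991175


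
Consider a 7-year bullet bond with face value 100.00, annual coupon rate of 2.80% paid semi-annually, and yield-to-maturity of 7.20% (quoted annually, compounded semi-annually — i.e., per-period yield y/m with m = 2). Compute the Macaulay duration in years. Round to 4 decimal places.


Answer: Macaulay duration = 6.2946 years

Derivation:
Coupon per period c = face * coupon_rate / m = 1.400000
Periods per year m = 2; per-period yield y/m = 0.036000
Number of cashflows N = 14
Cashflows (t years, CF_t, discount factor 1/(1+y/m)^(m*t), PV):
  t = 0.5000: CF_t = 1.400000, DF = 0.965251, PV = 1.351351
  t = 1.0000: CF_t = 1.400000, DF = 0.931709, PV = 1.304393
  t = 1.5000: CF_t = 1.400000, DF = 0.899333, PV = 1.259067
  t = 2.0000: CF_t = 1.400000, DF = 0.868082, PV = 1.215315
  t = 2.5000: CF_t = 1.400000, DF = 0.837917, PV = 1.173084
  t = 3.0000: CF_t = 1.400000, DF = 0.808801, PV = 1.132321
  t = 3.5000: CF_t = 1.400000, DF = 0.780696, PV = 1.092974
  t = 4.0000: CF_t = 1.400000, DF = 0.753567, PV = 1.054994
  t = 4.5000: CF_t = 1.400000, DF = 0.727381, PV = 1.018334
  t = 5.0000: CF_t = 1.400000, DF = 0.702106, PV = 0.982948
  t = 5.5000: CF_t = 1.400000, DF = 0.677708, PV = 0.948791
  t = 6.0000: CF_t = 1.400000, DF = 0.654158, PV = 0.915822
  t = 6.5000: CF_t = 1.400000, DF = 0.631427, PV = 0.883998
  t = 7.0000: CF_t = 101.400000, DF = 0.609486, PV = 61.801836
Price P = sum_t PV_t = 76.135229
Macaulay numerator sum_t t * PV_t:
  t * PV_t at t = 0.5000: 0.675676
  t * PV_t at t = 1.0000: 1.304393
  t * PV_t at t = 1.5000: 1.888600
  t * PV_t at t = 2.0000: 2.430631
  t * PV_t at t = 2.5000: 2.932711
  t * PV_t at t = 3.0000: 3.396963
  t * PV_t at t = 3.5000: 3.825408
  t * PV_t at t = 4.0000: 4.219976
  t * PV_t at t = 4.5000: 4.582503
  t * PV_t at t = 5.0000: 4.914739
  t * PV_t at t = 5.5000: 5.218353
  t * PV_t at t = 6.0000: 5.494931
  t * PV_t at t = 6.5000: 5.745986
  t * PV_t at t = 7.0000: 432.612854
Macaulay duration D = (sum_t t * PV_t) / P = 479.243723 / 76.135229 = 6.294638


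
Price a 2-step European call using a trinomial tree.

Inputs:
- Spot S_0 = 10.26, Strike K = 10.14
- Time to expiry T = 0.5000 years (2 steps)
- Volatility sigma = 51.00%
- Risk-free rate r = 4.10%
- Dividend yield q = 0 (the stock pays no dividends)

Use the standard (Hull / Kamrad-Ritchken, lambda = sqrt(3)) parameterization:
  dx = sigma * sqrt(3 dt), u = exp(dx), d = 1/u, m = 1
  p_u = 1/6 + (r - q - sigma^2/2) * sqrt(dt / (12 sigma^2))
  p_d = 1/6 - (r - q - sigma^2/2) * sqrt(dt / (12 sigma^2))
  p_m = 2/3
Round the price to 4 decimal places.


Answer: Price = V(0,0) = 1.4214

Derivation:
dt = T/N = 0.250000; dx = sigma*sqrt(3*dt) = 0.441673
u = exp(dx) = 1.555307; d = 1/u = 0.642960
p_u = 0.141464, p_m = 0.666667, p_d = 0.191869
Discount per step: exp(-r*dt) = 0.989802
Stock lattice S(k, j) with j the centered position index:
  k=0: S(0,+0) = 10.2600
  k=1: S(1,-1) = 6.5968; S(1,+0) = 10.2600; S(1,+1) = 15.9574
  k=2: S(2,-2) = 4.2415; S(2,-1) = 6.5968; S(2,+0) = 10.2600; S(2,+1) = 15.9574; S(2,+2) = 24.8187
Terminal payoffs V(N, j) = max(S_T - K, 0):
  V(2,-2) = 0.000000; V(2,-1) = 0.000000; V(2,+0) = 0.120000; V(2,+1) = 5.817450; V(2,+2) = 14.678734
Backward induction: V(k, j) = exp(-r*dt) * [p_u * V(k+1, j+1) + p_m * V(k+1, j) + p_d * V(k+1, j-1)]
  V(1,-1) = exp(-r*dt) * [p_u*0.120000 + p_m*0.000000 + p_d*0.000000] = 0.016803
  V(1,+0) = exp(-r*dt) * [p_u*5.817450 + p_m*0.120000 + p_d*0.000000] = 0.893753
  V(1,+1) = exp(-r*dt) * [p_u*14.678734 + p_m*5.817450 + p_d*0.120000] = 5.916880
  V(0,+0) = exp(-r*dt) * [p_u*5.916880 + p_m*0.893753 + p_d*0.016803] = 1.421441


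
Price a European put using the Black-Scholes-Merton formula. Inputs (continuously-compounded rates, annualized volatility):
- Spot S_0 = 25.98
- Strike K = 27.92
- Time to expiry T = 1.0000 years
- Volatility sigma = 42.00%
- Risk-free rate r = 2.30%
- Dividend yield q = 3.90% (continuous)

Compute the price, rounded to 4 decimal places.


d1 = (ln(S/K) + (r - q + 0.5*sigma^2) * T) / (sigma * sqrt(T)) = 0.00043746
d2 = d1 - sigma * sqrt(T) = -0.41956254
exp(-rT) = 0.97726248; exp(-qT) = 0.96175071
P = K * exp(-rT) * N(-d2) - S_0 * exp(-qT) * N(-d1)
N(-d1) = 0.49982548; N(-d2) = 0.66259747
P = 27.9200 * 0.97726248 * 0.66259747 - 25.9800 * 0.96175071 * 0.49982548 = 5.5903

Answer: Price = 5.5903


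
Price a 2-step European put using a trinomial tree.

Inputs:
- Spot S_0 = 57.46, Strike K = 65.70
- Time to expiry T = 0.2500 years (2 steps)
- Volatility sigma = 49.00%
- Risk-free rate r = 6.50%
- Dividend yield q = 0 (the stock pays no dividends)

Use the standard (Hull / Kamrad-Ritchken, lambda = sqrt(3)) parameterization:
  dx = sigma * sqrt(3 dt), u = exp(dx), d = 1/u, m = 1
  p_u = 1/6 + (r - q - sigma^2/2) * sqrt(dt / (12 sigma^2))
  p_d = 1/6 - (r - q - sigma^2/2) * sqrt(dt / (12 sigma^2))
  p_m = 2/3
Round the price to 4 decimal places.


dt = T/N = 0.125000; dx = sigma*sqrt(3*dt) = 0.300062
u = exp(dx) = 1.349943; d = 1/u = 0.740772
p_u = 0.155200, p_m = 0.666667, p_d = 0.178133
Discount per step: exp(-r*dt) = 0.991908
Stock lattice S(k, j) with j the centered position index:
  k=0: S(0,+0) = 57.4600
  k=1: S(1,-1) = 42.5648; S(1,+0) = 57.4600; S(1,+1) = 77.5677
  k=2: S(2,-2) = 31.5308; S(2,-1) = 42.5648; S(2,+0) = 57.4600; S(2,+1) = 77.5677; S(2,+2) = 104.7120
Terminal payoffs V(N, j) = max(K - S_T, 0):
  V(2,-2) = 34.169225; V(2,-1) = 23.135245; V(2,+0) = 8.240000; V(2,+1) = 0.000000; V(2,+2) = 0.000000
Backward induction: V(k, j) = exp(-r*dt) * [p_u * V(k+1, j+1) + p_m * V(k+1, j) + p_d * V(k+1, j-1)]
  V(1,-1) = exp(-r*dt) * [p_u*8.240000 + p_m*23.135245 + p_d*34.169225] = 22.604604
  V(1,+0) = exp(-r*dt) * [p_u*0.000000 + p_m*8.240000 + p_d*23.135245] = 9.536683
  V(1,+1) = exp(-r*dt) * [p_u*0.000000 + p_m*0.000000 + p_d*8.240000] = 1.455938
  V(0,+0) = exp(-r*dt) * [p_u*1.455938 + p_m*9.536683 + p_d*22.604604] = 10.524518

Answer: Price = V(0,0) = 10.5245
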